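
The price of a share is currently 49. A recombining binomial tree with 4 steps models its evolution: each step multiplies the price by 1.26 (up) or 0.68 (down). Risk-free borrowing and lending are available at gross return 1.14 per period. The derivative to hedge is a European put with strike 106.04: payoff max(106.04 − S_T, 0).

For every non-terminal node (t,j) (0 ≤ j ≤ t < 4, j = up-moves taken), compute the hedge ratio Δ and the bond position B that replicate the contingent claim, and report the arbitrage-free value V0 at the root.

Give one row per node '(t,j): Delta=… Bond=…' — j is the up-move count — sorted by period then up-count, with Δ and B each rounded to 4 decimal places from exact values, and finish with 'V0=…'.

Risk-neutral probability p* = (R−d)/(u−d) = (1.14−0.68)/(1.26−0.68) = 0.7931.
Terminal payoffs: V(4,0)=95.5631, V(4,1)=86.6270, V(4,2)=70.0688, V(4,3)=39.3875, V(4,4)=0.0000
  t=3,j=0: stock 15.4072 → up 19.4130 (V=86.6270), down 10.4769 (V=95.5631). Price 77.6104; hedge Δ=-1.0000, bond B=93.0175.
  t=3,j=1: stock 28.5486 → up 35.9712 (V=70.0688), down 19.4130 (V=86.6270). Price 64.4690; hedge Δ=-1.0000, bond B=93.0175.
  t=3,j=2: stock 52.8988 → up 66.6525 (V=39.3875), down 35.9712 (V=70.0688). Price 40.1187; hedge Δ=-1.0000, bond B=93.0175.
  t=3,j=3: stock 98.0184 → up 123.5032 (V=0.0000), down 66.6525 (V=39.3875). Price 7.1484; hedge Δ=-0.6928, bond B=75.0578.
  t=2,j=0: stock 22.6576 → up 28.5486 (V=64.4690), down 15.4072 (V=77.6104). Price 58.9367; hedge Δ=-1.0000, bond B=81.5943.
  t=2,j=1: stock 41.9832 → up 52.8988 (V=40.1187), down 28.5486 (V=64.4690). Price 39.6111; hedge Δ=-1.0000, bond B=81.5943.
  t=2,j=2: stock 77.7924 → up 98.0184 (V=7.1484), down 52.8988 (V=40.1187). Price 12.2542; hedge Δ=-0.7307, bond B=69.0997.
  t=1,j=0: stock 33.3200 → up 41.9832 (V=39.6111), down 22.6576 (V=58.9367). Price 38.2540; hedge Δ=-1.0000, bond B=71.5740.
  t=1,j=1: stock 61.7400 → up 77.7924 (V=12.2542), down 41.9832 (V=39.6111). Price 15.7143; hedge Δ=-0.7640, bond B=62.8814.
  t=0,j=0: stock 49.0000 → up 61.7400 (V=15.7143), down 33.3200 (V=38.2540). Price 17.8751; hedge Δ=-0.7931, bond B=56.7367.
Check: Δ(0,0)·S0 + B(0,0) = 17.8751 = V0.

(0,0): Delta=-0.7931 Bond=56.7367
(1,0): Delta=-1.0000 Bond=71.5740
(1,1): Delta=-0.7640 Bond=62.8814
(2,0): Delta=-1.0000 Bond=81.5943
(2,1): Delta=-1.0000 Bond=81.5943
(2,2): Delta=-0.7307 Bond=69.0997
(3,0): Delta=-1.0000 Bond=93.0175
(3,1): Delta=-1.0000 Bond=93.0175
(3,2): Delta=-1.0000 Bond=93.0175
(3,3): Delta=-0.6928 Bond=75.0578
V0=17.8751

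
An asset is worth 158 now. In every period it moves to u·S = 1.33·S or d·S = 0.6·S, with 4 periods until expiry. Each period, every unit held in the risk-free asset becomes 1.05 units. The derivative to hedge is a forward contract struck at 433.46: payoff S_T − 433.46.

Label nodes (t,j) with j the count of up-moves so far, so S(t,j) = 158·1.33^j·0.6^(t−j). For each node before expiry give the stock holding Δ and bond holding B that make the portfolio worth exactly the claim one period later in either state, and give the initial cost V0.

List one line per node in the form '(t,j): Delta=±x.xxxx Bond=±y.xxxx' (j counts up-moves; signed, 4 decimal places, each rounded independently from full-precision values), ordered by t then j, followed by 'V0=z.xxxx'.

Risk-neutral probability p* = (R−d)/(u−d) = (1.05−0.6)/(1.33−0.6) = 0.6164.
At expiry t=4: V(4,0)=-412.9832, V(4,1)=-388.0698, V(4,2)=-332.8450, V(4,3)=-210.4300, V(4,4)=60.9231
  t=3,j=0: stock 34.1280 → up 45.3902 (V=-388.0698), down 20.4768 (V=-412.9832). Price -378.6910; hedge Δ=1.0000, bond B=-412.8190.
  t=3,j=1: stock 75.6504 → up 100.6150 (V=-332.8450), down 45.3902 (V=-388.0698). Price -337.1686; hedge Δ=1.0000, bond B=-412.8190.
  t=3,j=2: stock 167.6917 → up 223.0300 (V=-210.4300), down 100.6150 (V=-332.8450). Price -245.1273; hedge Δ=1.0000, bond B=-412.8190.
  t=3,j=3: stock 371.7166 → up 494.3831 (V=60.9231), down 223.0300 (V=-210.4300). Price -41.1024; hedge Δ=1.0000, bond B=-412.8190.
  t=2,j=0: stock 56.8800 → up 75.6504 (V=-337.1686), down 34.1280 (V=-378.6910). Price -336.2810; hedge Δ=1.0000, bond B=-393.1610.
  t=2,j=1: stock 126.0840 → up 167.6917 (V=-245.1273), down 75.6504 (V=-337.1686). Price -267.0770; hedge Δ=1.0000, bond B=-393.1610.
  t=2,j=2: stock 279.4862 → up 371.7166 (V=-41.1024), down 167.6917 (V=-245.1273). Price -113.6748; hedge Δ=1.0000, bond B=-393.1610.
  t=1,j=0: stock 94.8000 → up 126.0840 (V=-267.0770), down 56.8800 (V=-336.2810). Price -279.6390; hedge Δ=1.0000, bond B=-374.4390.
  t=1,j=1: stock 210.1400 → up 279.4862 (V=-113.6748), down 126.0840 (V=-267.0770). Price -164.2990; hedge Δ=1.0000, bond B=-374.4390.
  t=0,j=0: stock 158.0000 → up 210.1400 (V=-164.2990), down 94.8000 (V=-279.6390). Price -198.6086; hedge Δ=1.0000, bond B=-356.6086.
The time-0 hedge costs -198.6086, which is the no-arbitrage price.

(0,0): Delta=1.0000 Bond=-356.6086
(1,0): Delta=1.0000 Bond=-374.4390
(1,1): Delta=1.0000 Bond=-374.4390
(2,0): Delta=1.0000 Bond=-393.1610
(2,1): Delta=1.0000 Bond=-393.1610
(2,2): Delta=1.0000 Bond=-393.1610
(3,0): Delta=1.0000 Bond=-412.8190
(3,1): Delta=1.0000 Bond=-412.8190
(3,2): Delta=1.0000 Bond=-412.8190
(3,3): Delta=1.0000 Bond=-412.8190
V0=-198.6086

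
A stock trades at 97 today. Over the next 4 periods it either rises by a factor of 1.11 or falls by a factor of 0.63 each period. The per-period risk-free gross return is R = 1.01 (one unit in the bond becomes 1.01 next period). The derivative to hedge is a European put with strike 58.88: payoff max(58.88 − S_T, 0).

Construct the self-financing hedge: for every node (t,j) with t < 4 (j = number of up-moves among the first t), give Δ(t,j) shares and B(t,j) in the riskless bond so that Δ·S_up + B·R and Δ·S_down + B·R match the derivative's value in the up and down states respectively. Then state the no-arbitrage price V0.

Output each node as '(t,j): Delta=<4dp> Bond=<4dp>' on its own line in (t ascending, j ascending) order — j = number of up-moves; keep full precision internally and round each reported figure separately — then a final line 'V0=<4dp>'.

(0,0): Delta=-0.1397 Bond=16.3070
(1,0): Delta=-0.4827 Bond=37.4311
(1,1): Delta=-0.0885 Bond=10.9539
(2,0): Delta=-1.0000 Bond=57.7198
(2,1): Delta=-0.4055 Bond=32.5648
(2,2): Delta=-0.0412 Bond=5.4052
(3,0): Delta=-1.0000 Bond=58.2970
(3,1): Delta=-1.0000 Bond=58.2970
(3,2): Delta=-0.3167 Bond=26.2045
(3,3): Delta=0.0000 Bond=0.0000
V0=2.7534

Under the risk-neutral measure, an up-move has probability p* = (R−d)/(u−d) = 0.7917 and values discount at R = 1.01.
Terminal values V(4,·): V(4,0)=43.5996, V(4,1)=31.9574, V(4,2)=11.4450, V(4,3)=0.0000, V(4,4)=0.0000
Node (3,0) S=24.2546: V=(p*·31.9574+(1−p*)·43.5996)/1.01=34.0425; Δ=(31.9574−43.5996)/(26.9226−15.2804)=-1.0000; B=V−Δ·S=58.2970
Node (3,1) S=42.7342: V=(p*·11.4450+(1−p*)·31.9574)/1.01=15.5628; Δ=(11.4450−31.9574)/(47.4350−26.9226)=-1.0000; B=V−Δ·S=58.2970
Node (3,2) S=75.2936: V=(p*·0.0000+(1−p*)·11.4450)/1.01=2.3608; Δ=(0.0000−11.4450)/(83.5759−47.4350)=-0.3167; B=V−Δ·S=26.2045
Node (3,3) S=132.6602: V=(p*·0.0000+(1−p*)·0.0000)/1.01=0.0000; Δ=(0.0000−0.0000)/(147.2528−83.5759)=0.0000; B=V−Δ·S=0.0000
Node (2,0) S=38.4993: V=(p*·15.5628+(1−p*)·34.0425)/1.01=19.2205; Δ=(15.5628−34.0425)/(42.7342−24.2546)=-1.0000; B=V−Δ·S=57.7198
Node (2,1) S=67.8321: V=(p*·2.3608+(1−p*)·15.5628)/1.01=5.0606; Δ=(2.3608−15.5628)/(75.2936−42.7342)=-0.4055; B=V−Δ·S=32.5648
Node (2,2) S=119.5137: V=(p*·0.0000+(1−p*)·2.3608)/1.01=0.4870; Δ=(0.0000−2.3608)/(132.6602−75.2936)=-0.0412; B=V−Δ·S=5.4052
Node (1,0) S=61.1100: V=(p*·5.0606+(1−p*)·19.2205)/1.01=7.9313; Δ=(5.0606−19.2205)/(67.8321−38.4993)=-0.4827; B=V−Δ·S=37.4311
Node (1,1) S=107.6700: V=(p*·0.4870+(1−p*)·5.0606)/1.01=1.4255; Δ=(0.4870−5.0606)/(119.5137−67.8321)=-0.0885; B=V−Δ·S=10.9539
Node (0,0) S=97.0000: V=(p*·1.4255+(1−p*)·7.9313)/1.01=2.7534; Δ=(1.4255−7.9313)/(107.6700−61.1100)=-0.1397; B=V−Δ·S=16.3070
Root portfolio cost Δ·97+B reproduces V0=2.7534.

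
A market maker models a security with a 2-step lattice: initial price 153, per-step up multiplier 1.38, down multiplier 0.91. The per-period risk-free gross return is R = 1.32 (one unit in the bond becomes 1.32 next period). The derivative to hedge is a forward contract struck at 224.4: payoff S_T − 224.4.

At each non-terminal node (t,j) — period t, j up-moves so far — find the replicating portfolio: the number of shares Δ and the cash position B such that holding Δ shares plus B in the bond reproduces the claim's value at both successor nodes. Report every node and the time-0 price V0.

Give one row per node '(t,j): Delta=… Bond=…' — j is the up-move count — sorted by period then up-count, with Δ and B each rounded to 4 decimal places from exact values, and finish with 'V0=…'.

Since d<R<u, set p* = (R−d)/(u−d) = 0.8723; price each node as the discounted p*-expectation of its children.
Payoff layer (t=2): V(2,0)=-97.7007, V(2,1)=-32.2626, V(2,2)=66.9732
  t=1,j=0: stock 139.2300 → up 192.1374 (V=-32.2626), down 126.6993 (V=-97.7007). Price -30.7700; hedge Δ=1.0000, bond B=-170.0000.
  t=1,j=1: stock 211.1400 → up 291.3732 (V=66.9732), down 192.1374 (V=-32.2626). Price 41.1400; hedge Δ=1.0000, bond B=-170.0000.
  t=0,j=0: stock 153.0000 → up 211.1400 (V=41.1400), down 139.2300 (V=-30.7700). Price 24.2121; hedge Δ=1.0000, bond B=-128.7879.
Check: Δ(0,0)·S0 + B(0,0) = 24.2121 = V0.

(0,0): Delta=1.0000 Bond=-128.7879
(1,0): Delta=1.0000 Bond=-170.0000
(1,1): Delta=1.0000 Bond=-170.0000
V0=24.2121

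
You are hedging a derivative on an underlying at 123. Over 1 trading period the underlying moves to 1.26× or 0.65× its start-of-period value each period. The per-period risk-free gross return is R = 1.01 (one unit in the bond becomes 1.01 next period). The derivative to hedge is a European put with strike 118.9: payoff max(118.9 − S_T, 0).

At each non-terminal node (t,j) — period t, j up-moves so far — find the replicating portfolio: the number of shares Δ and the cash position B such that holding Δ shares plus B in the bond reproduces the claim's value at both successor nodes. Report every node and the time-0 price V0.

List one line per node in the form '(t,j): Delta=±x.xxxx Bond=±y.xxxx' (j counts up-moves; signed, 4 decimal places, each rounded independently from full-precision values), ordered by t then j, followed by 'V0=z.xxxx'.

(0,0): Delta=-0.5191 Bond=79.6575
V0=15.8051

Risk-neutral probability p* = (R−d)/(u−d) = (1.01−0.65)/(1.26−0.65) = 0.5902.
Payoff layer (t=1): V(1,0)=38.9500, V(1,1)=0.0000
(0,0): S=123.0000. Δ = (V_up−V_dn)/(S_up−S_dn) = (0.0000−38.9500)/(154.9800−79.9500) = -0.5191. V = [p*·0.0000 + (1−p*)·38.9500]/1.01 = 15.8051. B = V − Δ·S = 79.6575.
Each (Δ,B) replicates both successor values, so the strategy is self-financing and V0 is arbitrage-free.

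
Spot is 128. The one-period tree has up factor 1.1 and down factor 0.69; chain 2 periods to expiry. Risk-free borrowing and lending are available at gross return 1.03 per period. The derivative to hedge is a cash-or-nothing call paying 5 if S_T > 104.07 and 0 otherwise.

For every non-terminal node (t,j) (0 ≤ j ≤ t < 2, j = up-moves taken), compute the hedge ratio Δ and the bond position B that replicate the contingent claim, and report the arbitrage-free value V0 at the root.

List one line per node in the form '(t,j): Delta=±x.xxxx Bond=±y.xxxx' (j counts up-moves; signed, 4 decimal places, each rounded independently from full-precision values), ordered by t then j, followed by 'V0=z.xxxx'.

(0,0): Delta=0.0767 Bond=-6.5774
(1,0): Delta=0.0000 Bond=0.0000
(1,1): Delta=0.0866 Bond=-8.1695
V0=3.2410

Under the risk-neutral measure, an up-move has probability p* = (R−d)/(u−d) = 0.8293 and values discount at R = 1.03.
Payoff layer (t=2): V(2,0)=0.0000, V(2,1)=0.0000, V(2,2)=5.0000
  t=1,j=0: stock 88.3200 → up 97.1520 (V=0.0000), down 60.9408 (V=0.0000). Price 0.0000; hedge Δ=0.0000, bond B=0.0000.
  t=1,j=1: stock 140.8000 → up 154.8800 (V=5.0000), down 97.1520 (V=0.0000). Price 4.0256; hedge Δ=0.0866, bond B=-8.1695.
  t=0,j=0: stock 128.0000 → up 140.8000 (V=4.0256), down 88.3200 (V=0.0000). Price 3.2410; hedge Δ=0.0767, bond B=-6.5774.
Check: Δ(0,0)·S0 + B(0,0) = 3.2410 = V0.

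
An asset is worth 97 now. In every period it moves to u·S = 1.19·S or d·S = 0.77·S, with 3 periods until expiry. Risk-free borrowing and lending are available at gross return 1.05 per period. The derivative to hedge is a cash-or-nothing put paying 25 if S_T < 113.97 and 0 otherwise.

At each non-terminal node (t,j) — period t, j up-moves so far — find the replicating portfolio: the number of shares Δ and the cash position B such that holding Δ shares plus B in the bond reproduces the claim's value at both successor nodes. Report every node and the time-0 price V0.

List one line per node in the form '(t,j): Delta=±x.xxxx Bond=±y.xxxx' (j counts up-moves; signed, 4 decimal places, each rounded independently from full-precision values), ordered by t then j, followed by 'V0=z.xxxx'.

(0,0): Delta=-0.2474 Bond=39.1926
(1,0): Delta=0.0000 Bond=22.6757
(1,1): Delta=-0.3274 Bond=50.3905
(2,0): Delta=0.0000 Bond=23.8095
(2,1): Delta=0.0000 Bond=23.8095
(2,2): Delta=-0.4333 Bond=67.4603
V0=15.1971

No-arbitrage ⇒ martingale measure with p* = (R−d)/(u−d) = 0.6667.
Terminal values V(3,·): V(3,0)=25.0000, V(3,1)=25.0000, V(3,2)=25.0000, V(3,3)=0.0000
Node (2,0) S=57.5113: V=(p*·25.0000+(1−p*)·25.0000)/1.05=23.8095; Δ=(25.0000−25.0000)/(68.4384−44.2837)=0.0000; B=V−Δ·S=23.8095
Node (2,1) S=88.8811: V=(p*·25.0000+(1−p*)·25.0000)/1.05=23.8095; Δ=(25.0000−25.0000)/(105.7685−68.4384)=0.0000; B=V−Δ·S=23.8095
Node (2,2) S=137.3617: V=(p*·0.0000+(1−p*)·25.0000)/1.05=7.9365; Δ=(0.0000−25.0000)/(163.4604−105.7685)=-0.4333; B=V−Δ·S=67.4603
Node (1,0) S=74.6900: V=(p*·23.8095+(1−p*)·23.8095)/1.05=22.6757; Δ=(23.8095−23.8095)/(88.8811−57.5113)=0.0000; B=V−Δ·S=22.6757
Node (1,1) S=115.4300: V=(p*·7.9365+(1−p*)·23.8095)/1.05=12.5976; Δ=(7.9365−23.8095)/(137.3617−88.8811)=-0.3274; B=V−Δ·S=50.3905
Node (0,0) S=97.0000: V=(p*·12.5976+(1−p*)·22.6757)/1.05=15.1971; Δ=(12.5976−22.6757)/(115.4300−74.6900)=-0.2474; B=V−Δ·S=39.1926
Each (Δ,B) replicates both successor values, so the strategy is self-financing and V0 is arbitrage-free.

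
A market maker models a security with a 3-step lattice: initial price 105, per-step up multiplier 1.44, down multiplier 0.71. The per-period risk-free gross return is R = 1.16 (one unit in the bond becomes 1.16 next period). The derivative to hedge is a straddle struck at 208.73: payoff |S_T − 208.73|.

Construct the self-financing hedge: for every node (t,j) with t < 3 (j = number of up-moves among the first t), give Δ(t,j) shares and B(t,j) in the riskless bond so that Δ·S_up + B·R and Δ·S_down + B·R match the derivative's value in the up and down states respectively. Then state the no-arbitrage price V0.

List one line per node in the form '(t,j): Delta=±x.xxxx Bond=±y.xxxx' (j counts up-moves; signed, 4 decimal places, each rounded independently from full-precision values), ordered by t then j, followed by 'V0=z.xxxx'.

(0,0): Delta=-0.2278 Bond=84.0967
(1,0): Delta=-1.0000 Bond=155.1204
(1,1): Delta=0.0091 Bond=61.7319
(2,0): Delta=-1.0000 Bond=179.9397
(2,1): Delta=-1.0000 Bond=179.9397
(2,2): Delta=0.3187 Bond=4.2032
V0=60.1787

Under the risk-neutral measure, an up-move has probability p* = (R−d)/(u−d) = 0.6164 and values discount at R = 1.16.
Terminal values V(3,·): V(3,0)=171.1493, V(3,1)=132.5101, V(3,2)=54.1431, V(3,3)=104.7983
Node (2,0) S=52.9305: V=(p*·132.5101+(1−p*)·171.1493)/1.16=127.0092; Δ=(132.5101−171.1493)/(76.2199−37.5807)=-1.0000; B=V−Δ·S=179.9397
Node (2,1) S=107.3520: V=(p*·54.1431+(1−p*)·132.5101)/1.16=72.5877; Δ=(54.1431−132.5101)/(154.5869−76.2199)=-1.0000; B=V−Δ·S=179.9397
Node (2,2) S=217.7280: V=(p*·104.7983+(1−p*)·54.1431)/1.16=73.5939; Δ=(104.7983−54.1431)/(313.5283−154.5869)=0.3187; B=V−Δ·S=4.2032
Node (1,0) S=74.5500: V=(p*·72.5877+(1−p*)·127.0092)/1.16=80.5704; Δ=(72.5877−127.0092)/(107.3520−52.9305)=-1.0000; B=V−Δ·S=155.1204
Node (1,1) S=151.2000: V=(p*·73.5939+(1−p*)·72.5877)/1.16=63.1103; Δ=(73.5939−72.5877)/(217.7280−107.3520)=0.0091; B=V−Δ·S=61.7319
Node (0,0) S=105.0000: V=(p*·63.1103+(1−p*)·80.5704)/1.16=60.1787; Δ=(63.1103−80.5704)/(151.2000−74.5500)=-0.2278; B=V−Δ·S=84.0967
Self-financing check: at every node Δ·S+B equals the discounted successor values.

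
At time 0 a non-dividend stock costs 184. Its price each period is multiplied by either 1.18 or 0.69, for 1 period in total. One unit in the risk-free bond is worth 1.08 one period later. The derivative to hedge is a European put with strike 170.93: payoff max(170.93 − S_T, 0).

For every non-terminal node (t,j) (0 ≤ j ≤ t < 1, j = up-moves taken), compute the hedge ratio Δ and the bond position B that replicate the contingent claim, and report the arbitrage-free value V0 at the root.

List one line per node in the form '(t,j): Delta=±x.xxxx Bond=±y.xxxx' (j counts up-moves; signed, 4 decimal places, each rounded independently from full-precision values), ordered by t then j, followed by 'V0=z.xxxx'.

(0,0): Delta=-0.4877 Bond=98.0435
V0=8.3088

No-arbitrage ⇒ martingale measure with p* = (R−d)/(u−d) = 0.7959.
Terminal values V(1,·): V(1,0)=43.9700, V(1,1)=0.0000
  t=0,j=0: stock 184.0000 → up 217.1200 (V=0.0000), down 126.9600 (V=43.9700). Price 8.3088; hedge Δ=-0.4877, bond B=98.0435.
Root portfolio cost Δ·184+B reproduces V0=8.3088.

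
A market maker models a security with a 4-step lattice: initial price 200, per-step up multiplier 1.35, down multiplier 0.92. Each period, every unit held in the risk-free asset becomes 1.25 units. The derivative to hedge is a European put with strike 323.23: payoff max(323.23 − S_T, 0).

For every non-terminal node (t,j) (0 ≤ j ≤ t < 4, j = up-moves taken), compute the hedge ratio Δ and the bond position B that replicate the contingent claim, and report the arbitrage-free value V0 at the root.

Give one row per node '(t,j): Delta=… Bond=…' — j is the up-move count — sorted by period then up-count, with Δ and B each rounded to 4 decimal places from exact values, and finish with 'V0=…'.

(0,0): Delta=-0.1139 Bond=25.9274
(1,0): Delta=-0.3831 Bond=81.9566
(1,1): Delta=-0.0583 Bond=17.3948
(2,0): Delta=-1.0000 Bond=206.8672
(2,1): Delta=-0.2558 Bond=70.8029
(2,2): Delta=-0.0175 Bond=6.8770
(3,0): Delta=-1.0000 Bond=258.5840
(3,1): Delta=-1.0000 Bond=258.5840
(3,2): Delta=-0.1021 Bond=36.9641
(3,3): Delta=0.0000 Bond=0.0000
V0=3.1545

Under the risk-neutral measure, an up-move has probability p* = (R−d)/(u−d) = 0.7674 and values discount at R = 1.25.
Terminal payoffs: V(4,0)=179.9514, V(4,1)=112.9842, V(4,2)=14.7172, V(4,3)=0.0000, V(4,4)=0.0000
Node (3,0) S=155.7376: V=(p*·112.9842+(1−p*)·179.9514)/1.25=102.8464; Δ=(112.9842−179.9514)/(210.2458−143.2786)=-1.0000; B=V−Δ·S=258.5840
Node (3,1) S=228.5280: V=(p*·14.7172+(1−p*)·112.9842)/1.25=30.0560; Δ=(14.7172−112.9842)/(308.5128−210.2458)=-1.0000; B=V−Δ·S=258.5840
Node (3,2) S=335.3400: V=(p*·0.0000+(1−p*)·14.7172)/1.25=2.7381; Δ=(0.0000−14.7172)/(452.7090−308.5128)=-0.1021; B=V−Δ·S=36.9641
Node (3,3) S=492.0750: V=(p*·0.0000+(1−p*)·0.0000)/1.25=0.0000; Δ=(0.0000−0.0000)/(664.3013−452.7090)=0.0000; B=V−Δ·S=0.0000
Node (2,0) S=169.2800: V=(p*·30.0560+(1−p*)·102.8464)/1.25=37.5872; Δ=(30.0560−102.8464)/(228.5280−155.7376)=-1.0000; B=V−Δ·S=206.8672
Node (2,1) S=248.4000: V=(p*·2.7381+(1−p*)·30.0560)/1.25=7.2729; Δ=(2.7381−30.0560)/(335.3400−228.5280)=-0.2558; B=V−Δ·S=70.8029
Node (2,2) S=364.5000: V=(p*·0.0000+(1−p*)·2.7381)/1.25=0.5094; Δ=(0.0000−2.7381)/(492.0750−335.3400)=-0.0175; B=V−Δ·S=6.8770
Node (1,0) S=184.0000: V=(p*·7.2729+(1−p*)·37.5872)/1.25=11.4582; Δ=(7.2729−37.5872)/(248.4000−169.2800)=-0.3831; B=V−Δ·S=81.9566
Node (1,1) S=270.0000: V=(p*·0.5094+(1−p*)·7.2729)/1.25=1.6658; Δ=(0.5094−7.2729)/(364.5000−248.4000)=-0.0583; B=V−Δ·S=17.3948
Node (0,0) S=200.0000: V=(p*·1.6658+(1−p*)·11.4582)/1.25=3.1545; Δ=(1.6658−11.4582)/(270.0000−184.0000)=-0.1139; B=V−Δ·S=25.9274
Self-financing check: at every node Δ·S+B equals the discounted successor values.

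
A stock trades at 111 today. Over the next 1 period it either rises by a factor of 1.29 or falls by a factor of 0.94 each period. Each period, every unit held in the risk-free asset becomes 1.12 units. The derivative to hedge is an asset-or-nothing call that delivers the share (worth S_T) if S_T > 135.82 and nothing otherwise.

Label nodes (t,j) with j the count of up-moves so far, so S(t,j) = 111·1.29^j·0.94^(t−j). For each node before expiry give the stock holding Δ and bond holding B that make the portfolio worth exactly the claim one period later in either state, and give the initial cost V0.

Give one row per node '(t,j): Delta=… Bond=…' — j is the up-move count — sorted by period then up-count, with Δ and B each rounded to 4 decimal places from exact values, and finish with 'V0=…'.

(0,0): Delta=3.6857 Bond=-343.3638
V0=65.7505

No-arbitrage ⇒ martingale measure with p* = (R−d)/(u−d) = 0.5143.
Terminal values V(1,·): V(1,0)=0.0000, V(1,1)=143.1900
Node (0,0) S=111.0000: V=(p*·143.1900+(1−p*)·0.0000)/1.12=65.7505; Δ=(143.1900−0.0000)/(143.1900−104.3400)=3.6857; B=V−Δ·S=-343.3638
The time-0 hedge costs 65.7505, which is the no-arbitrage price.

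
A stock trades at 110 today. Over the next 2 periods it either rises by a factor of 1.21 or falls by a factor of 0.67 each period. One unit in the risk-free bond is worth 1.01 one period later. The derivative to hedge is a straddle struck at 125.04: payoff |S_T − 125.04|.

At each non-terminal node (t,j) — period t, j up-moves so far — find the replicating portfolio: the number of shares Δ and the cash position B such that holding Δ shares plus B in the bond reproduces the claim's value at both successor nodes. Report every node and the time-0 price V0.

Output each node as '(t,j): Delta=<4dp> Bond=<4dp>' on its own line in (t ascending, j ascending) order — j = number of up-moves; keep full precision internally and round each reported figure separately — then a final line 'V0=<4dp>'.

Risk-neutral probability p* = (R−d)/(u−d) = (1.01−0.67)/(1.21−0.67) = 0.6296.
Terminal values V(2,·): V(2,0)=75.6610, V(2,1)=35.8630, V(2,2)=36.0110
(1,0): S=73.7000. Δ = (V_up−V_dn)/(S_up−S_dn) = (35.8630−75.6610)/(89.1770−49.3790) = -1.0000. V = [p*·35.8630 + (1−p*)·75.6610]/1.01 = 50.1020. B = V − Δ·S = 123.8020.
(1,1): S=133.1000. Δ = (V_up−V_dn)/(S_up−S_dn) = (36.0110−35.8630)/(161.0510−89.1770) = 0.0021. V = [p*·36.0110 + (1−p*)·35.8630]/1.01 = 35.6002. B = V − Δ·S = 35.3261.
(0,0): S=110.0000. Δ = (V_up−V_dn)/(S_up−S_dn) = (35.6002−50.1020)/(133.1000−73.7000) = -0.2441. V = [p*·35.6002 + (1−p*)·50.1020]/1.01 = 40.5656. B = V − Δ·S = 67.4207.
Check: Δ(0,0)·S0 + B(0,0) = 40.5656 = V0.

(0,0): Delta=-0.2441 Bond=67.4207
(1,0): Delta=-1.0000 Bond=123.8020
(1,1): Delta=0.0021 Bond=35.3261
V0=40.5656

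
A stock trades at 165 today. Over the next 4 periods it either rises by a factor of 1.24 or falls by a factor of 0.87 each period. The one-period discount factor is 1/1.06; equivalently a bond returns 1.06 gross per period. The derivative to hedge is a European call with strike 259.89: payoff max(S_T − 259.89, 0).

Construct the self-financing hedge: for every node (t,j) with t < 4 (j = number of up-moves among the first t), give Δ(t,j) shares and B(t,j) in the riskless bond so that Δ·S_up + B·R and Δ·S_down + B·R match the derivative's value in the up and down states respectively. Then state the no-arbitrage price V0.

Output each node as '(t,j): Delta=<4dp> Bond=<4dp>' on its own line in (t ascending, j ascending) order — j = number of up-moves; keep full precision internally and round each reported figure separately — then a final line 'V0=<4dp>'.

(0,0): Delta=0.2898 Bond=-37.7713
(1,0): Delta=0.0610 Bond=-7.1873
(1,1): Delta=0.4420 Bond=-71.1589
(2,0): Delta=0.0000 Bond=0.0000
(2,1): Delta=0.1016 Bond=-14.8362
(2,2): Delta=0.6682 Bond=-132.8316
(3,0): Delta=0.0000 Bond=0.0000
(3,1): Delta=0.0000 Bond=0.0000
(3,2): Delta=0.1691 Bond=-30.6250
(3,3): Delta=1.0000 Bond=-245.1792
V0=10.0531

The replicating-portfolio and risk-neutral prices coincide; use p* = (1.06−0.87)/(1.24−0.87) = 0.5135 for the latter.
At expiry t=4: V(4,0)=0.0000, V(4,1)=0.0000, V(4,2)=0.0000, V(4,3)=13.8059, V(4,4)=130.2053
  t=3,j=0: stock 108.6530 → up 134.7297 (V=0.0000), down 94.5281 (V=0.0000). Price 0.0000; hedge Δ=0.0000, bond B=0.0000.
  t=3,j=1: stock 154.8617 → up 192.0286 (V=0.0000), down 134.7297 (V=0.0000). Price 0.0000; hedge Δ=0.0000, bond B=0.0000.
  t=3,j=2: stock 220.7225 → up 273.6959 (V=13.8059), down 192.0286 (V=0.0000). Price 6.6882; hedge Δ=0.1691, bond B=-30.6250.
  t=3,j=3: stock 314.5930 → up 390.0953 (V=130.2053), down 273.6959 (V=13.8059). Price 69.4137; hedge Δ=1.0000, bond B=-245.1792.
  t=2,j=0: stock 124.8885 → up 154.8617 (V=0.0000), down 108.6530 (V=0.0000). Price 0.0000; hedge Δ=0.0000, bond B=0.0000.
  t=2,j=1: stock 178.0020 → up 220.7225 (V=6.6882), down 154.8617 (V=0.0000). Price 3.2401; hedge Δ=0.1016, bond B=-14.8362.
  t=2,j=2: stock 253.7040 → up 314.5930 (V=69.4137), down 220.7225 (V=6.6882). Price 36.6968; hedge Δ=0.6682, bond B=-132.8316.
  t=1,j=0: stock 143.5500 → up 178.0020 (V=3.2401), down 124.8885 (V=0.0000). Price 1.5696; hedge Δ=0.0610, bond B=-7.1873.
  t=1,j=1: stock 204.6000 → up 253.7040 (V=36.6968), down 178.0020 (V=3.2401). Price 19.2647; hedge Δ=0.4420, bond B=-71.1589.
  t=0,j=0: stock 165.0000 → up 204.6000 (V=19.2647), down 143.5500 (V=1.5696). Price 10.0531; hedge Δ=0.2898, bond B=-37.7713.
The time-0 hedge costs 10.0531, which is the no-arbitrage price.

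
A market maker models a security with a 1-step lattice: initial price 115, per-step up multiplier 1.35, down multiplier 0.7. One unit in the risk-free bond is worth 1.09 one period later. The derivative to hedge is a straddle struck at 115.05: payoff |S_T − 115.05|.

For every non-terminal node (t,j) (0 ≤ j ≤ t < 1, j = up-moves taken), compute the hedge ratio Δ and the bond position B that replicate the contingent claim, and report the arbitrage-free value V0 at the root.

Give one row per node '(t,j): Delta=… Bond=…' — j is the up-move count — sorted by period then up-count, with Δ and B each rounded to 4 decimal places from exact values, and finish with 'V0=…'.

(0,0): Delta=0.0756 Bond=26.1150
V0=34.8073

Risk-neutral probability p* = (R−d)/(u−d) = (1.09−0.7)/(1.35−0.7) = 0.6000.
Terminal payoffs: V(1,0)=34.5500, V(1,1)=40.2000
Node (0,0) S=115.0000: V=(p*·40.2000+(1−p*)·34.5500)/1.09=34.8073; Δ=(40.2000−34.5500)/(155.2500−80.5000)=0.0756; B=V−Δ·S=26.1150
Check: Δ(0,0)·S0 + B(0,0) = 34.8073 = V0.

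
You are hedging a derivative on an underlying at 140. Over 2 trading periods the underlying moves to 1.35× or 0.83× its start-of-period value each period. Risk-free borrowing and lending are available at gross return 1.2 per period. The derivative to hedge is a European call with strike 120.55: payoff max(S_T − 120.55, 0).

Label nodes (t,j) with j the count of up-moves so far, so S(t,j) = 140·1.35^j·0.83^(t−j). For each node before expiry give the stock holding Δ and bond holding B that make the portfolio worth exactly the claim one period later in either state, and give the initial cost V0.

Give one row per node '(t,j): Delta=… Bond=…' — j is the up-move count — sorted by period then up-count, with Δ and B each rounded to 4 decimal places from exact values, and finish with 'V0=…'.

Since d<R<u, set p* = (R−d)/(u−d) = 0.7115; price each node as the discounted p*-expectation of its children.
Terminal payoffs: V(2,0)=0.0000, V(2,1)=36.3200, V(2,2)=134.6000
  t=1,j=0: stock 116.2000 → up 156.8700 (V=36.3200), down 96.4460 (V=0.0000). Price 21.5359; hedge Δ=0.6011, bond B=-48.3103.
  t=1,j=1: stock 189.0000 → up 255.1500 (V=134.6000), down 156.8700 (V=36.3200). Price 88.5417; hedge Δ=1.0000, bond B=-100.4583.
  t=0,j=0: stock 140.0000 → up 189.0000 (V=88.5417), down 116.2000 (V=21.5359). Price 57.6776; hedge Δ=0.9204, bond B=-71.1797.
Self-financing check: at every node Δ·S+B equals the discounted successor values.

(0,0): Delta=0.9204 Bond=-71.1797
(1,0): Delta=0.6011 Bond=-48.3103
(1,1): Delta=1.0000 Bond=-100.4583
V0=57.6776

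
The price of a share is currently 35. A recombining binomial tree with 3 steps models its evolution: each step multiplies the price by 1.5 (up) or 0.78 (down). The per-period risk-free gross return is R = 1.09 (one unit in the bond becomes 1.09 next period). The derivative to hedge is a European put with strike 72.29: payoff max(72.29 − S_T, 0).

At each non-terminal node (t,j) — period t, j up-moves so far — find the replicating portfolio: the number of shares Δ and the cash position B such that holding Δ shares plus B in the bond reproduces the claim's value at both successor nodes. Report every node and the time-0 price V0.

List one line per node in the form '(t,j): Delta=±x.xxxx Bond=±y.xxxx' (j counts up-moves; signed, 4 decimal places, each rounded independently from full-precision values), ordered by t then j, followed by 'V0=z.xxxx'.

The replicating-portfolio and risk-neutral prices coincide; use p* = (1.09−0.78)/(1.5−0.78) = 0.4306 for the latter.
At expiry t=3: V(3,0)=55.6807, V(3,1)=40.3490, V(3,2)=10.8650, V(3,3)=0.0000
(2,0): S=21.2940. Δ = (V_up−V_dn)/(S_up−S_dn) = (40.3490−55.6807)/(31.9410−16.6093) = -1.0000. V = [p*·40.3490 + (1−p*)·55.6807]/1.09 = 45.0271. B = V − Δ·S = 66.3211.
(2,1): S=40.9500. Δ = (V_up−V_dn)/(S_up−S_dn) = (10.8650−40.3490)/(61.4250−31.9410) = -1.0000. V = [p*·10.8650 + (1−p*)·40.3490]/1.09 = 25.3711. B = V − Δ·S = 66.3211.
(2,2): S=78.7500. Δ = (V_up−V_dn)/(S_up−S_dn) = (0.0000−10.8650)/(118.1250−61.4250) = -0.1916. V = [p*·0.0000 + (1−p*)·10.8650]/1.09 = 5.6762. B = V − Δ·S = 20.7664.
(1,0): S=27.3000. Δ = (V_up−V_dn)/(S_up−S_dn) = (25.3711−45.0271)/(40.9500−21.2940) = -1.0000. V = [p*·25.3711 + (1−p*)·45.0271]/1.09 = 33.5450. B = V − Δ·S = 60.8450.
(1,1): S=52.5000. Δ = (V_up−V_dn)/(S_up−S_dn) = (5.6762−25.3711)/(78.7500−40.9500) = -0.5210. V = [p*·5.6762 + (1−p*)·25.3711]/1.09 = 15.4966. B = V − Δ·S = 42.8507.
(0,0): S=35.0000. Δ = (V_up−V_dn)/(S_up−S_dn) = (15.4966−33.5450)/(52.5000−27.3000) = -0.7162. V = [p*·15.4966 + (1−p*)·33.5450]/1.09 = 23.6461. B = V − Δ·S = 48.7133.
Self-financing check: at every node Δ·S+B equals the discounted successor values.

(0,0): Delta=-0.7162 Bond=48.7133
(1,0): Delta=-1.0000 Bond=60.8450
(1,1): Delta=-0.5210 Bond=42.8507
(2,0): Delta=-1.0000 Bond=66.3211
(2,1): Delta=-1.0000 Bond=66.3211
(2,2): Delta=-0.1916 Bond=20.7664
V0=23.6461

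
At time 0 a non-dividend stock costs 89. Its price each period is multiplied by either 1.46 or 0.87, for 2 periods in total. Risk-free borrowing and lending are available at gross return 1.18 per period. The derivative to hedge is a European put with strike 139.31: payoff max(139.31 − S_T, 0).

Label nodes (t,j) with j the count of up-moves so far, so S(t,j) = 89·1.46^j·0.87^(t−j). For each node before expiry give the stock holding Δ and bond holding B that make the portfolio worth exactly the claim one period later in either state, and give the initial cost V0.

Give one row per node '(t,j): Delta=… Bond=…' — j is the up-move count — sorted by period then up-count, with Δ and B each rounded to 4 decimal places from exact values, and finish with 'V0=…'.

Risk-neutral probability p* = (R−d)/(u−d) = (1.18−0.87)/(1.46−0.87) = 0.5254.
Terminal values V(2,·): V(2,0)=71.9459, V(2,1)=26.2622, V(2,2)=0.0000
(1,0): S=77.4300. Δ = (V_up−V_dn)/(S_up−S_dn) = (26.2622−71.9459)/(113.0478−67.3641) = -1.0000. V = [p*·26.2622 + (1−p*)·71.9459]/1.18 = 40.6293. B = V − Δ·S = 118.0593.
(1,1): S=129.9400. Δ = (V_up−V_dn)/(S_up−S_dn) = (0.0000−26.2622)/(189.7124−113.0478) = -0.3426. V = [p*·0.0000 + (1−p*)·26.2622]/1.18 = 10.5622. B = V − Δ·S = 55.0744.
(0,0): S=89.0000. Δ = (V_up−V_dn)/(S_up−S_dn) = (10.5622−40.6293)/(129.9400−77.4300) = -0.5726. V = [p*·10.5622 + (1−p*)·40.6293]/1.18 = 21.0435. B = V − Δ·S = 72.0047.
Root portfolio cost Δ·89+B reproduces V0=21.0435.

(0,0): Delta=-0.5726 Bond=72.0047
(1,0): Delta=-1.0000 Bond=118.0593
(1,1): Delta=-0.3426 Bond=55.0744
V0=21.0435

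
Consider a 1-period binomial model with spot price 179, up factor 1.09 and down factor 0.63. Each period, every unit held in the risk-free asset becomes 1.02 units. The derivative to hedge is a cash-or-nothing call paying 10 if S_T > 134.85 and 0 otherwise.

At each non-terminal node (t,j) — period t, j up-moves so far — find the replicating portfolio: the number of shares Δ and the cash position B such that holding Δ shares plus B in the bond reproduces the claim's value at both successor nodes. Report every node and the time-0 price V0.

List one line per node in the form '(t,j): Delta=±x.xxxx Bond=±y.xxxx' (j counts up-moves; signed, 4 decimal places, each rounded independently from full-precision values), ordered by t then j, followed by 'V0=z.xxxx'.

(0,0): Delta=0.1214 Bond=-13.4271
V0=8.3120

Risk-neutral probability p* = (R−d)/(u−d) = (1.02−0.63)/(1.09−0.63) = 0.8478.
Terminal values V(1,·): V(1,0)=0.0000, V(1,1)=10.0000
  t=0,j=0: stock 179.0000 → up 195.1100 (V=10.0000), down 112.7700 (V=0.0000). Price 8.3120; hedge Δ=0.1214, bond B=-13.4271.
The time-0 hedge costs 8.3120, which is the no-arbitrage price.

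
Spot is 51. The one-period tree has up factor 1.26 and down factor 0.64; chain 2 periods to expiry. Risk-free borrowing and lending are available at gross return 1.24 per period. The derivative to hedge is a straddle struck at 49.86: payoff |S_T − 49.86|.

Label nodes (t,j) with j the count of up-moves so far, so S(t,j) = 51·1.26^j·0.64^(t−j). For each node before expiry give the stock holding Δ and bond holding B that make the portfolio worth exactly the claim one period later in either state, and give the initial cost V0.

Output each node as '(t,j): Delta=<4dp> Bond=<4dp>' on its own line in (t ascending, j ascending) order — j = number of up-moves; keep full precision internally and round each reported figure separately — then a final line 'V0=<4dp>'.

(0,0): Delta=0.5356 Bond=-7.9933
(1,0): Delta=-1.0000 Bond=40.2097
(1,1): Delta=0.5616 Bond=-11.5824
V0=19.3213

The replicating-portfolio and risk-neutral prices coincide; use p* = (1.24−0.64)/(1.26−0.64) = 0.9677 for the latter.
Terminal values V(2,·): V(2,0)=28.9704, V(2,1)=8.7336, V(2,2)=31.1076
  t=1,j=0: stock 32.6400 → up 41.1264 (V=8.7336), down 20.8896 (V=28.9704). Price 7.5697; hedge Δ=-1.0000, bond B=40.2097.
  t=1,j=1: stock 64.2600 → up 80.9676 (V=31.1076), down 41.1264 (V=8.7336). Price 24.5047; hedge Δ=0.5616, bond B=-11.5824.
  t=0,j=0: stock 51.0000 → up 64.2600 (V=24.5047), down 32.6400 (V=7.5697). Price 19.3213; hedge Δ=0.5356, bond B=-7.9933.
Root portfolio cost Δ·51+B reproduces V0=19.3213.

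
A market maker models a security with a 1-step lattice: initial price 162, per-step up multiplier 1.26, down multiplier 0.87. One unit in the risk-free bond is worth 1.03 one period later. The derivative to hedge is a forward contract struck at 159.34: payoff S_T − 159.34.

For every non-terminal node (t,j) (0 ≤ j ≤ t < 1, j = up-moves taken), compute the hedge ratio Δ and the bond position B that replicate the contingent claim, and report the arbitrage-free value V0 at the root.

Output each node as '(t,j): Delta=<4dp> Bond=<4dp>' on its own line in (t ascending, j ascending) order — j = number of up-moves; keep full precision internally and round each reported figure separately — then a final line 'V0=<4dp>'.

(0,0): Delta=1.0000 Bond=-154.6990
V0=7.3010

Risk-neutral probability p* = (R−d)/(u−d) = (1.03−0.87)/(1.26−0.87) = 0.4103.
At expiry t=1: V(1,0)=-18.4000, V(1,1)=44.7800
Node (0,0) S=162.0000: V=(p*·44.7800+(1−p*)·-18.4000)/1.03=7.3010; Δ=(44.7800−-18.4000)/(204.1200−140.9400)=1.0000; B=V−Δ·S=-154.6990
Check: Δ(0,0)·S0 + B(0,0) = 7.3010 = V0.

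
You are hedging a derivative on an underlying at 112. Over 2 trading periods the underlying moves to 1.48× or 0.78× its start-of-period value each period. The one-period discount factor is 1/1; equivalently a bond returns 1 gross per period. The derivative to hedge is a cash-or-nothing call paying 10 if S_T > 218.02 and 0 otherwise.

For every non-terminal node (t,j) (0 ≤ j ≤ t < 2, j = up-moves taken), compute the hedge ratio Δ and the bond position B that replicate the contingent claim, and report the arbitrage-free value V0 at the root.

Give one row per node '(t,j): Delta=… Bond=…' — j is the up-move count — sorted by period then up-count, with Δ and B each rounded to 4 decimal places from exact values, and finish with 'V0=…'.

The replicating-portfolio and risk-neutral prices coincide; use p* = (1−0.78)/(1.48−0.78) = 0.3143 for the latter.
Terminal values V(2,·): V(2,0)=0.0000, V(2,1)=0.0000, V(2,2)=10.0000
  t=1,j=0: stock 87.3600 → up 129.2928 (V=0.0000), down 68.1408 (V=0.0000). Price 0.0000; hedge Δ=0.0000, bond B=0.0000.
  t=1,j=1: stock 165.7600 → up 245.3248 (V=10.0000), down 129.2928 (V=0.0000). Price 3.1429; hedge Δ=0.0862, bond B=-11.1429.
  t=0,j=0: stock 112.0000 → up 165.7600 (V=3.1429), down 87.3600 (V=0.0000). Price 0.9878; hedge Δ=0.0401, bond B=-3.5020.
Self-financing check: at every node Δ·S+B equals the discounted successor values.

(0,0): Delta=0.0401 Bond=-3.5020
(1,0): Delta=0.0000 Bond=0.0000
(1,1): Delta=0.0862 Bond=-11.1429
V0=0.9878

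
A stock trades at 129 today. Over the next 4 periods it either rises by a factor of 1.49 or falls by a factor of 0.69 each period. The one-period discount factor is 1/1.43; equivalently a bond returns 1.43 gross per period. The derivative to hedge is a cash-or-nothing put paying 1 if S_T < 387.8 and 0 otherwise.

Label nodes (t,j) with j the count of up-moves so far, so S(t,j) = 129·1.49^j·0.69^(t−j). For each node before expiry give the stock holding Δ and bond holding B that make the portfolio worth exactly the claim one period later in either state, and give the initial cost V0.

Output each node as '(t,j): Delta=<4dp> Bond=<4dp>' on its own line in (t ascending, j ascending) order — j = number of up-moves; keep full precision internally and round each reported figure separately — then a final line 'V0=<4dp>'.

Risk-neutral probability p* = (R−d)/(u−d) = (1.43−0.69)/(1.49−0.69) = 0.9250.
Terminal values V(4,·): V(4,0)=1.0000, V(4,1)=1.0000, V(4,2)=1.0000, V(4,3)=1.0000, V(4,4)=0.0000
(3,0): S=42.3777. Δ = (V_up−V_dn)/(S_up−S_dn) = (1.0000−1.0000)/(63.1427−29.2406) = 0.0000. V = [p*·1.0000 + (1−p*)·1.0000]/1.43 = 0.6993. B = V − Δ·S = 0.6993.
(3,1): S=91.5112. Δ = (V_up−V_dn)/(S_up−S_dn) = (1.0000−1.0000)/(136.3517−63.1427) = 0.0000. V = [p*·1.0000 + (1−p*)·1.0000]/1.43 = 0.6993. B = V − Δ·S = 0.6993.
(3,2): S=197.6111. Δ = (V_up−V_dn)/(S_up−S_dn) = (1.0000−1.0000)/(294.4405−136.3517) = 0.0000. V = [p*·1.0000 + (1−p*)·1.0000]/1.43 = 0.6993. B = V − Δ·S = 0.6993.
(3,3): S=426.7254. Δ = (V_up−V_dn)/(S_up−S_dn) = (0.0000−1.0000)/(635.8209−294.4405) = -0.0029. V = [p*·0.0000 + (1−p*)·1.0000]/1.43 = 0.0524. B = V − Δ·S = 1.3024.
(2,0): S=61.4169. Δ = (V_up−V_dn)/(S_up−S_dn) = (0.6993−0.6993)/(91.5112−42.3777) = 0.0000. V = [p*·0.6993 + (1−p*)·0.6993]/1.43 = 0.4890. B = V − Δ·S = 0.4890.
(2,1): S=132.6249. Δ = (V_up−V_dn)/(S_up−S_dn) = (0.6993−0.6993)/(197.6111−91.5112) = 0.0000. V = [p*·0.6993 + (1−p*)·0.6993]/1.43 = 0.4890. B = V − Δ·S = 0.4890.
(2,2): S=286.3929. Δ = (V_up−V_dn)/(S_up−S_dn) = (0.0524−0.6993)/(426.7254−197.6111) = -0.0028. V = [p*·0.0524 + (1−p*)·0.6993]/1.43 = 0.0706. B = V − Δ·S = 0.8792.
(1,0): S=89.0100. Δ = (V_up−V_dn)/(S_up−S_dn) = (0.4890−0.4890)/(132.6249−61.4169) = 0.0000. V = [p*·0.4890 + (1−p*)·0.4890]/1.43 = 0.3420. B = V − Δ·S = 0.3420.
(1,1): S=192.2100. Δ = (V_up−V_dn)/(S_up−S_dn) = (0.0706−0.4890)/(286.3929−132.6249) = -0.0027. V = [p*·0.0706 + (1−p*)·0.4890]/1.43 = 0.0713. B = V − Δ·S = 0.5943.
(0,0): S=129.0000. Δ = (V_up−V_dn)/(S_up−S_dn) = (0.0713−0.3420)/(192.2100−89.0100) = -0.0026. V = [p*·0.0713 + (1−p*)·0.3420]/1.43 = 0.0641. B = V − Δ·S = 0.4024.
Each (Δ,B) replicates both successor values, so the strategy is self-financing and V0 is arbitrage-free.

(0,0): Delta=-0.0026 Bond=0.4024
(1,0): Delta=0.0000 Bond=0.3420
(1,1): Delta=-0.0027 Bond=0.5943
(2,0): Delta=0.0000 Bond=0.4890
(2,1): Delta=0.0000 Bond=0.4890
(2,2): Delta=-0.0028 Bond=0.8792
(3,0): Delta=0.0000 Bond=0.6993
(3,1): Delta=0.0000 Bond=0.6993
(3,2): Delta=0.0000 Bond=0.6993
(3,3): Delta=-0.0029 Bond=1.3024
V0=0.0641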